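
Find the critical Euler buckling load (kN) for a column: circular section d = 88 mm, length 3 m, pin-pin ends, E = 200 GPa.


I = pi * d^4 / 64 = 2943747.71 mm^4
L = 3000.0 mm
P_cr = pi^2 * E * I / L^2
= 9.8696 * 200000.0 * 2943747.71 / 3000.0^2
= 645636.12 N = 645.6361 kN

645.6361 kN


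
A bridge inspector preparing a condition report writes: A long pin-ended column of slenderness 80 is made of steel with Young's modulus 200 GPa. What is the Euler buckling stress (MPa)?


sigma_cr = pi^2 * E / lambda^2
= 9.8696 * 200000.0 / 80^2
= 9.8696 * 200000.0 / 6400
= 308.4251 MPa

308.4251 MPa


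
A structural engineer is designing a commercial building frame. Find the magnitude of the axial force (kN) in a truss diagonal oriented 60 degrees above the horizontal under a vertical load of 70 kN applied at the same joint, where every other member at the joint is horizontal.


At the joint, only the diagonal has a vertical component, so vertical equilibrium gives:
F * sin(60) = 70
F = 70 / sin(60)
= 70 / 0.866025
= 80.83 kN

80.83 kN


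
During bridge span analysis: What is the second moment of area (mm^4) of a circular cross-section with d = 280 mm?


r = d / 2 = 280 / 2 = 140.0 mm
I = pi * r^4 / 4 = pi * 140.0^4 / 4
= 301718558.45 mm^4

301718558.45 mm^4


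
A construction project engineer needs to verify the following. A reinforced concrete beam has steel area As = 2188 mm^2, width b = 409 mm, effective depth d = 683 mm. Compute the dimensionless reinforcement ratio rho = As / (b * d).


rho = As / (b * d)
= 2188 / (409 * 683)
= 2188 / 279347
= 0.007833 (dimensionless)

0.007833 (dimensionless)


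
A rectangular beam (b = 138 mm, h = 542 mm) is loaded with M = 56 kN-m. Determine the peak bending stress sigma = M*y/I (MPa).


I = b * h^3 / 12 = 138 * 542^3 / 12 = 1831031012.0 mm^4
y = h / 2 = 542 / 2 = 271.0 mm
M = 56 kN-m = 56000000.0 N-mm
sigma = M * y / I = 56000000.0 * 271.0 / 1831031012.0
= 8.29 MPa

8.29 MPa


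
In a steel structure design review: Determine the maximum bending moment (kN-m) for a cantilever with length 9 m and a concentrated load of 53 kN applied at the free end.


For a cantilever with a point load at the free end:
M_max = P * L = 53 * 9 = 477 kN-m

477 kN-m


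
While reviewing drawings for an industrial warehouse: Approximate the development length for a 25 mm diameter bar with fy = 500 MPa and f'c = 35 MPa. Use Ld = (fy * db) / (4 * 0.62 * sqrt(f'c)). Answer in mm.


Ld = (fy * db) / (4 * 0.62 * sqrt(f'c))
= (500 * 25) / (4 * 0.62 * sqrt(35))
= 12500 / 14.6719
= 851.97 mm

851.97 mm


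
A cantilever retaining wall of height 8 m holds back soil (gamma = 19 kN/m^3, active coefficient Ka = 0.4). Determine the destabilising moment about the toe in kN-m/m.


Pa = 0.5 * Ka * gamma * H^2
= 0.5 * 0.4 * 19 * 8^2
= 243.2 kN/m
Arm = H / 3 = 8 / 3 = 2.6667 m
Mo = Pa * arm = Pa * H / 3 = 243.2 * 8 / 3 = 648.5333 kN-m/m

648.5333 kN-m/m


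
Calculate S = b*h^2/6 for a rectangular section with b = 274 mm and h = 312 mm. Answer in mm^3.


S = b * h^2 / 6
= 274 * 312^2 / 6
= 274 * 97344 / 6
= 4445376.0 mm^3

4445376.0 mm^3


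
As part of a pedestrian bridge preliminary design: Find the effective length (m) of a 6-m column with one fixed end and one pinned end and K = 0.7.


L_eff = K * L
= 0.7 * 6
= 4.2 m

4.2 m


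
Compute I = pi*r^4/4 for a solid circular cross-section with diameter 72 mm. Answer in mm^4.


r = d / 2 = 72 / 2 = 36.0 mm
I = pi * r^4 / 4 = pi * 36.0^4 / 4
= 1319167.32 mm^4

1319167.32 mm^4


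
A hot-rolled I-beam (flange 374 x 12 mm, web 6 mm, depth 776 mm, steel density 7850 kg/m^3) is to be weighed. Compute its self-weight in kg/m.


A_flanges = 2 * 374 * 12 = 8976 mm^2
A_web = (776 - 2 * 12) * 6 = 4512 mm^2
A_total = 8976 + 4512 = 13488 mm^2 = 0.013488 m^2
Weight = rho * A = 7850 * 0.013488 = 105.8808 kg/m

105.8808 kg/m


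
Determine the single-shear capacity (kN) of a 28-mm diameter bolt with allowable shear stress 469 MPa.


A = pi * d^2 / 4 = pi * 28^2 / 4 = 615.7522 mm^2
V = f_v * A / 1000 = 469 * 615.7522 / 1000
= 288.7878 kN

288.7878 kN


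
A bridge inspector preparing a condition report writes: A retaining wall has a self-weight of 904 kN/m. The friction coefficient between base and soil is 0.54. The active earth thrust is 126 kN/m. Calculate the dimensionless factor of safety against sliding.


Resisting force = mu * W = 0.54 * 904 = 488.16 kN/m
FOS = Resisting / Driving = 488.16 / 126
= 3.8743 (dimensionless)

3.8743 (dimensionless)


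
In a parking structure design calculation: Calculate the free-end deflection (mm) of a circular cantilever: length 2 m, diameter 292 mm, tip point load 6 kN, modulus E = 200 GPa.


I = pi * d^4 / 64 = pi * 292^4 / 64 = 356862821.2 mm^4
L = 2000.0 mm, P = 6000.0 N, E = 200000.0 MPa
delta = P * L^3 / (3 * E * I)
= 6000.0 * 2000.0^3 / (3 * 200000.0 * 356862821.2)
= 0.2242 mm

0.2242 mm


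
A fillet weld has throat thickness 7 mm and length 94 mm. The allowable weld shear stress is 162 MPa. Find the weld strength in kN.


Strength = throat * length * allowable stress
= 7 * 94 * 162 N
= 106596 N
= 106.6 kN

106.6 kN


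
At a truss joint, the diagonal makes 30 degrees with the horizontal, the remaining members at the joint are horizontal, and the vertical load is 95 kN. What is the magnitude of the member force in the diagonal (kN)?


At the joint, only the diagonal has a vertical component, so vertical equilibrium gives:
F * sin(30) = 95
F = 95 / sin(30)
= 95 / 0.5
= 190.0 kN

190.0 kN


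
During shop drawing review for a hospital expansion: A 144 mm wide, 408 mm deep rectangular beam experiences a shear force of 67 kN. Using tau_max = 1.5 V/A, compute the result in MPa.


A = b * h = 144 * 408 = 58752 mm^2
V = 67 kN = 67000.0 N
tau_max = 1.5 * V / A = 1.5 * 67000.0 / 58752
= 1.7106 MPa

1.7106 MPa


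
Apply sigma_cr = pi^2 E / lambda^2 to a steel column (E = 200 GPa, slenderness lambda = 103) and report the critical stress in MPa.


sigma_cr = pi^2 * E / lambda^2
= 9.8696 * 200000.0 / 103^2
= 9.8696 * 200000.0 / 10609
= 186.061 MPa

186.061 MPa


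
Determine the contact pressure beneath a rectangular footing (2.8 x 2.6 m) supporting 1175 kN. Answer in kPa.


A = 2.8 * 2.6 = 7.28 m^2
q = P / A = 1175 / 7.28
= 161.4011 kPa

161.4011 kPa


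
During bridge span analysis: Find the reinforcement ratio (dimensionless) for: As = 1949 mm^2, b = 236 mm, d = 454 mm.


rho = As / (b * d)
= 1949 / (236 * 454)
= 1949 / 107144
= 0.01819 (dimensionless)

0.01819 (dimensionless)


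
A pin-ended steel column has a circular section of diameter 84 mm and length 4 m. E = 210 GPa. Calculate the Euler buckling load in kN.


I = pi * d^4 / 64 = 2443920.32 mm^4
L = 4000.0 mm
P_cr = pi^2 * E * I / L^2
= 9.8696 * 210000.0 * 2443920.32 / 4000.0^2
= 316581.91 N = 316.5819 kN

316.5819 kN


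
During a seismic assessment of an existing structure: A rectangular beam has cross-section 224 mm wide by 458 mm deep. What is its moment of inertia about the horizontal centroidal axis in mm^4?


I = b * h^3 / 12
= 224 * 458^3 / 12
= 224 * 96071912 / 12
= 1793342357.33 mm^4

1793342357.33 mm^4


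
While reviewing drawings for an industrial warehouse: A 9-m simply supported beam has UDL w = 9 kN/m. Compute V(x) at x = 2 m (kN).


R_A = w * L / 2 = 9 * 9 / 2 = 40.5 kN
V(x) = R_A - w * x = 40.5 - 9 * 2
= 22.5 kN

22.5 kN


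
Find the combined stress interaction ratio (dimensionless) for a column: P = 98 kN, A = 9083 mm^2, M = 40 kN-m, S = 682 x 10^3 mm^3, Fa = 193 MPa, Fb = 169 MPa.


f_a = P / A = 98000.0 / 9083 = 10.7894 MPa
f_b = M / S = 40000000.0 / 682000.0 = 58.651 MPa
Ratio = f_a / Fa + f_b / Fb
= 10.7894 / 193 + 58.651 / 169
= 0.403 (dimensionless)

0.403 (dimensionless)


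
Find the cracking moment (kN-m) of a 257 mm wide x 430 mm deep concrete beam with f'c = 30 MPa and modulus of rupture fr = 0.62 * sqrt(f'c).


fr = 0.62 * sqrt(30) = 0.62 * 5.4772 = 3.3959 MPa
I = 257 * 430^3 / 12 = 1702774916.67 mm^4
y_t = 215.0 mm
M_cr = fr * I / y_t = 3.3959 * 1702774916.67 / 215.0 N-mm
= 26.895 kN-m

26.895 kN-m


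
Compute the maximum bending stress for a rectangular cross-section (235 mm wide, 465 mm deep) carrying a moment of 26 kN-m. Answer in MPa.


I = b * h^3 / 12 = 235 * 465^3 / 12 = 1968998906.25 mm^4
y = h / 2 = 465 / 2 = 232.5 mm
M = 26 kN-m = 26000000.0 N-mm
sigma = M * y / I = 26000000.0 * 232.5 / 1968998906.25
= 3.07 MPa

3.07 MPa


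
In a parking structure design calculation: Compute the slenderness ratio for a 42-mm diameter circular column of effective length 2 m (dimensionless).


Radius of gyration r = d / 4 = 42 / 4 = 10.5 mm
L_eff = 2000.0 mm
Slenderness ratio = L / r = 2000.0 / 10.5 = 190.48 (dimensionless)

190.48 (dimensionless)


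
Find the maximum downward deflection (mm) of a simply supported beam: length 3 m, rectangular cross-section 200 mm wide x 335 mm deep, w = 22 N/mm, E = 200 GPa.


I = 200 * 335^3 / 12 = 626589583.33 mm^4
L = 3000.0 mm, w = 22 N/mm, E = 200000.0 MPa
delta = 5 * w * L^4 / (384 * E * I)
= 5 * 22 * 3000.0^4 / (384 * 200000.0 * 626589583.33)
= 0.1852 mm

0.1852 mm


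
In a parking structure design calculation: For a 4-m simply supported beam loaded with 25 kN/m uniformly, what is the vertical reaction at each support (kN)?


Total load = w * L = 25 * 4 = 100 kN
By symmetry, each reaction R = total / 2 = 100 / 2 = 50.0 kN

50.0 kN


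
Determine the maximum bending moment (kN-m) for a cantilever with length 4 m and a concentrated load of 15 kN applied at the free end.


For a cantilever with a point load at the free end:
M_max = P * L = 15 * 4 = 60 kN-m

60 kN-m


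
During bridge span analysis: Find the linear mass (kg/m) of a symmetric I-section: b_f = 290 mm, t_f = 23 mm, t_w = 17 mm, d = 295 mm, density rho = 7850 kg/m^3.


A_flanges = 2 * 290 * 23 = 13340 mm^2
A_web = (295 - 2 * 23) * 17 = 4233 mm^2
A_total = 13340 + 4233 = 17573 mm^2 = 0.017573 m^2
Weight = rho * A = 7850 * 0.017573 = 137.948 kg/m

137.948 kg/m


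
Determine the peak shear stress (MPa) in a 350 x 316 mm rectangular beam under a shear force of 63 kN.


A = b * h = 350 * 316 = 110600 mm^2
V = 63 kN = 63000.0 N
tau_max = 1.5 * V / A = 1.5 * 63000.0 / 110600
= 0.8544 MPa

0.8544 MPa


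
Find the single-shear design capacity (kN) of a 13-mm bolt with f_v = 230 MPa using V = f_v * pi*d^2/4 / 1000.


A = pi * d^2 / 4 = pi * 13^2 / 4 = 132.7323 mm^2
V = f_v * A / 1000 = 230 * 132.7323 / 1000
= 30.5284 kN

30.5284 kN


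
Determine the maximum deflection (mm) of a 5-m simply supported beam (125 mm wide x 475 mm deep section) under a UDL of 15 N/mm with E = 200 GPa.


I = 125 * 475^3 / 12 = 1116373697.92 mm^4
L = 5000.0 mm, w = 15 N/mm, E = 200000.0 MPa
delta = 5 * w * L^4 / (384 * E * I)
= 5 * 15 * 5000.0^4 / (384 * 200000.0 * 1116373697.92)
= 0.5467 mm

0.5467 mm


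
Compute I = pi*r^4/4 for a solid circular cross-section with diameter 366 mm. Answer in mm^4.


r = d / 2 = 366 / 2 = 183.0 mm
I = pi * r^4 / 4 = pi * 183.0^4 / 4
= 880834345.46 mm^4

880834345.46 mm^4


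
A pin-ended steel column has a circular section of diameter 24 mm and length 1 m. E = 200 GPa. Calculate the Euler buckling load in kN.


I = pi * d^4 / 64 = 16286.02 mm^4
L = 1000.0 mm
P_cr = pi^2 * E * I / L^2
= 9.8696 * 200000.0 * 16286.02 / 1000.0^2
= 32147.31 N = 32.1473 kN

32.1473 kN


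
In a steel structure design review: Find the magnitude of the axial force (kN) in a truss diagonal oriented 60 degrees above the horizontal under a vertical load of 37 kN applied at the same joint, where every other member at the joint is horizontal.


At the joint, only the diagonal has a vertical component, so vertical equilibrium gives:
F * sin(60) = 37
F = 37 / sin(60)
= 37 / 0.866025
= 42.72 kN

42.72 kN


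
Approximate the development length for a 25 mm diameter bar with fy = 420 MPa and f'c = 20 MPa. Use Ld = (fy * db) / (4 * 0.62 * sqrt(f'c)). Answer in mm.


Ld = (fy * db) / (4 * 0.62 * sqrt(f'c))
= (420 * 25) / (4 * 0.62 * sqrt(20))
= 10500 / 11.0909
= 946.72 mm

946.72 mm


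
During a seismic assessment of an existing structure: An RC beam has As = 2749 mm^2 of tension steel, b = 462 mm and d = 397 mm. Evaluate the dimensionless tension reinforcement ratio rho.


rho = As / (b * d)
= 2749 / (462 * 397)
= 2749 / 183414
= 0.014988 (dimensionless)

0.014988 (dimensionless)


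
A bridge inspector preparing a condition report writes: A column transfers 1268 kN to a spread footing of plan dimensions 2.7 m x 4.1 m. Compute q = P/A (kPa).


A = 2.7 * 4.1 = 11.07 m^2
q = P / A = 1268 / 11.07
= 114.5438 kPa

114.5438 kPa


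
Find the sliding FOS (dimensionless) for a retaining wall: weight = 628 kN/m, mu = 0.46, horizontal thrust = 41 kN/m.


Resisting force = mu * W = 0.46 * 628 = 288.88 kN/m
FOS = Resisting / Driving = 288.88 / 41
= 7.0459 (dimensionless)

7.0459 (dimensionless)


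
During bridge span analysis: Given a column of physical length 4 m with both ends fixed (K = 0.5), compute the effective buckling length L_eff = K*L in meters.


L_eff = K * L
= 0.5 * 4
= 2.0 m

2.0 m


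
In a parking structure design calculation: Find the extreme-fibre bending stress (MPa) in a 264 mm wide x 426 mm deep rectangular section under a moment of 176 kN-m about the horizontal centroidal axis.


I = b * h^3 / 12 = 264 * 426^3 / 12 = 1700793072.0 mm^4
y = h / 2 = 426 / 2 = 213.0 mm
M = 176 kN-m = 176000000.0 N-mm
sigma = M * y / I = 176000000.0 * 213.0 / 1700793072.0
= 22.04 MPa

22.04 MPa


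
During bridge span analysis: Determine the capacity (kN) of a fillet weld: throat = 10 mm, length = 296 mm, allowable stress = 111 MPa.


Strength = throat * length * allowable stress
= 10 * 296 * 111 N
= 328560 N
= 328.56 kN

328.56 kN


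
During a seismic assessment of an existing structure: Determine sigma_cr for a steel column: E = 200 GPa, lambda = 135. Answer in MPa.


sigma_cr = pi^2 * E / lambda^2
= 9.8696 * 200000.0 / 135^2
= 9.8696 * 200000.0 / 18225
= 108.3084 MPa

108.3084 MPa


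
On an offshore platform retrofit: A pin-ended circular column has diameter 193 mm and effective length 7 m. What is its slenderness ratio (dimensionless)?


Radius of gyration r = d / 4 = 193 / 4 = 48.25 mm
L_eff = 7000.0 mm
Slenderness ratio = L / r = 7000.0 / 48.25 = 145.08 (dimensionless)

145.08 (dimensionless)


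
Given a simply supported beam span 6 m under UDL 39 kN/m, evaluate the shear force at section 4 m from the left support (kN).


R_A = w * L / 2 = 39 * 6 / 2 = 117.0 kN
V(x) = R_A - w * x = 117.0 - 39 * 4
= -39.0 kN

-39.0 kN


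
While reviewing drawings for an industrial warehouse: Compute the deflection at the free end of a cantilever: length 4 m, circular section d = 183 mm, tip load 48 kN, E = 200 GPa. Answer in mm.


I = pi * d^4 / 64 = pi * 183^4 / 64 = 55052146.59 mm^4
L = 4000.0 mm, P = 48000.0 N, E = 200000.0 MPa
delta = P * L^3 / (3 * E * I)
= 48000.0 * 4000.0^3 / (3 * 200000.0 * 55052146.59)
= 93.0027 mm

93.0027 mm


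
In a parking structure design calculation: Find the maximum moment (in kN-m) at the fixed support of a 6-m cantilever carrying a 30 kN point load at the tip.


For a cantilever with a point load at the free end:
M_max = P * L = 30 * 6 = 180 kN-m

180 kN-m


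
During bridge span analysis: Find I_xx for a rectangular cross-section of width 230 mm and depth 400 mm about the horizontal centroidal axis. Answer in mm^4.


I = b * h^3 / 12
= 230 * 400^3 / 12
= 230 * 64000000 / 12
= 1226666666.67 mm^4

1226666666.67 mm^4


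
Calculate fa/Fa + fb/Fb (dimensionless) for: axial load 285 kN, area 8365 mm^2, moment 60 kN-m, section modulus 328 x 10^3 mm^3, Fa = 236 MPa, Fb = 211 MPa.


f_a = P / A = 285000.0 / 8365 = 34.0705 MPa
f_b = M / S = 60000000.0 / 328000.0 = 182.9268 MPa
Ratio = f_a / Fa + f_b / Fb
= 34.0705 / 236 + 182.9268 / 211
= 1.0113 (dimensionless)

1.0113 (dimensionless)


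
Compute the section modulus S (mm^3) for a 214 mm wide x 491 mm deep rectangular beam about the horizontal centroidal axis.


S = b * h^2 / 6
= 214 * 491^2 / 6
= 214 * 241081 / 6
= 8598555.67 mm^3

8598555.67 mm^3


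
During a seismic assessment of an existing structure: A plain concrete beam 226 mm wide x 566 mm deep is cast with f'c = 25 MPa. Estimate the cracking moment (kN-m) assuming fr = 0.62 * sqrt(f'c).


fr = 0.62 * sqrt(25) = 0.62 * 5.0 = 3.1 MPa
I = 226 * 566^3 / 12 = 3414888174.67 mm^4
y_t = 283.0 mm
M_cr = fr * I / y_t = 3.1 * 3414888174.67 / 283.0 N-mm
= 37.4069 kN-m

37.4069 kN-m


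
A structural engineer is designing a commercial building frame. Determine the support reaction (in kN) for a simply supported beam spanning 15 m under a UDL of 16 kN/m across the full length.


Total load = w * L = 16 * 15 = 240 kN
By symmetry, each reaction R = total / 2 = 240 / 2 = 120.0 kN

120.0 kN


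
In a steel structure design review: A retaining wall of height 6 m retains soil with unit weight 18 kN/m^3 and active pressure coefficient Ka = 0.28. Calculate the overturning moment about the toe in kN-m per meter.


Pa = 0.5 * Ka * gamma * H^2
= 0.5 * 0.28 * 18 * 6^2
= 90.72 kN/m
Arm = H / 3 = 6 / 3 = 2.0 m
Mo = Pa * arm = Pa * H / 3 = 90.72 * 6 / 3 = 181.44 kN-m/m

181.44 kN-m/m


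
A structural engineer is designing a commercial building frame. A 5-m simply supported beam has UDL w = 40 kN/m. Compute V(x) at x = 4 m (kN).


R_A = w * L / 2 = 40 * 5 / 2 = 100.0 kN
V(x) = R_A - w * x = 100.0 - 40 * 4
= -60.0 kN

-60.0 kN


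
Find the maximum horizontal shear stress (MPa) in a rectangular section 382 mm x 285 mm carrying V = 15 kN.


A = b * h = 382 * 285 = 108870 mm^2
V = 15 kN = 15000.0 N
tau_max = 1.5 * V / A = 1.5 * 15000.0 / 108870
= 0.2067 MPa

0.2067 MPa


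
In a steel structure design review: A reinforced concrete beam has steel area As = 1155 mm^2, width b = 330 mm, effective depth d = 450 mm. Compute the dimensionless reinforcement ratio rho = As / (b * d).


rho = As / (b * d)
= 1155 / (330 * 450)
= 1155 / 148500
= 0.007778 (dimensionless)

0.007778 (dimensionless)


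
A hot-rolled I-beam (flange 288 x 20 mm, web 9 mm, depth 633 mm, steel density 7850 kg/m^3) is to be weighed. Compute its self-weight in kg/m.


A_flanges = 2 * 288 * 20 = 11520 mm^2
A_web = (633 - 2 * 20) * 9 = 5337 mm^2
A_total = 11520 + 5337 = 16857 mm^2 = 0.016857 m^2
Weight = rho * A = 7850 * 0.016857 = 132.3274 kg/m

132.3274 kg/m


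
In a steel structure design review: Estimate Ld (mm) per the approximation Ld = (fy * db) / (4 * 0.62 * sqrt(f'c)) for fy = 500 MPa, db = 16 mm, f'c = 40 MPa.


Ld = (fy * db) / (4 * 0.62 * sqrt(f'c))
= (500 * 16) / (4 * 0.62 * sqrt(40))
= 8000 / 15.6849
= 510.04 mm

510.04 mm


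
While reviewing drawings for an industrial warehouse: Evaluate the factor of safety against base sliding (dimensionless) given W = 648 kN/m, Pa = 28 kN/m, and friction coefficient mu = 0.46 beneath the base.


Resisting force = mu * W = 0.46 * 648 = 298.08 kN/m
FOS = Resisting / Driving = 298.08 / 28
= 10.6457 (dimensionless)

10.6457 (dimensionless)


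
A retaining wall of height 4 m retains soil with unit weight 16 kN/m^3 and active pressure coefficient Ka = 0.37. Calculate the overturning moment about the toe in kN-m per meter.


Pa = 0.5 * Ka * gamma * H^2
= 0.5 * 0.37 * 16 * 4^2
= 47.36 kN/m
Arm = H / 3 = 4 / 3 = 1.3333 m
Mo = Pa * arm = Pa * H / 3 = 47.36 * 4 / 3 = 63.1467 kN-m/m

63.1467 kN-m/m


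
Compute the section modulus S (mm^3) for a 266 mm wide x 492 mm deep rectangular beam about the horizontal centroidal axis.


S = b * h^2 / 6
= 266 * 492^2 / 6
= 266 * 242064 / 6
= 10731504.0 mm^3

10731504.0 mm^3


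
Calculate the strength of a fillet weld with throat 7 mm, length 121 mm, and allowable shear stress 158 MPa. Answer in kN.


Strength = throat * length * allowable stress
= 7 * 121 * 158 N
= 133826 N
= 133.83 kN

133.83 kN


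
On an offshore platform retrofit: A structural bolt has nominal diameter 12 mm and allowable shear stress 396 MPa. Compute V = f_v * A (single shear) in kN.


A = pi * d^2 / 4 = pi * 12^2 / 4 = 113.0973 mm^2
V = f_v * A / 1000 = 396 * 113.0973 / 1000
= 44.7865 kN

44.7865 kN


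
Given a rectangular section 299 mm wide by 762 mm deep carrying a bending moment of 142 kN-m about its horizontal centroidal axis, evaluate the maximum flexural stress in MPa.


I = b * h^3 / 12 = 299 * 762^3 / 12 = 11024397306.0 mm^4
y = h / 2 = 762 / 2 = 381.0 mm
M = 142 kN-m = 142000000.0 N-mm
sigma = M * y / I = 142000000.0 * 381.0 / 11024397306.0
= 4.91 MPa

4.91 MPa


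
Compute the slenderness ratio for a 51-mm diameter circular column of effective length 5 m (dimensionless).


Radius of gyration r = d / 4 = 51 / 4 = 12.75 mm
L_eff = 5000.0 mm
Slenderness ratio = L / r = 5000.0 / 12.75 = 392.16 (dimensionless)

392.16 (dimensionless)


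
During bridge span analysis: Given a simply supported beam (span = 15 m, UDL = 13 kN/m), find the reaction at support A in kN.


Total load = w * L = 13 * 15 = 195 kN
By symmetry, each reaction R = total / 2 = 195 / 2 = 97.5 kN

97.5 kN


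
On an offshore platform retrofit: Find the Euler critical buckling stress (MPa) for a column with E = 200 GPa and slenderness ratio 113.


sigma_cr = pi^2 * E / lambda^2
= 9.8696 * 200000.0 / 113^2
= 9.8696 * 200000.0 / 12769
= 154.587 MPa

154.587 MPa


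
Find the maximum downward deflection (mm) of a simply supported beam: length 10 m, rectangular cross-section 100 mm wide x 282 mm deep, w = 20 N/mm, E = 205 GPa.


I = 100 * 282^3 / 12 = 186881400.0 mm^4
L = 10000.0 mm, w = 20 N/mm, E = 205000.0 MPa
delta = 5 * w * L^4 / (384 * E * I)
= 5 * 20 * 10000.0^4 / (384 * 205000.0 * 186881400.0)
= 67.9749 mm

67.9749 mm


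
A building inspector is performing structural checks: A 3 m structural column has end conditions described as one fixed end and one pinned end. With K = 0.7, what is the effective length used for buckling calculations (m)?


L_eff = K * L
= 0.7 * 3
= 2.1 m

2.1 m


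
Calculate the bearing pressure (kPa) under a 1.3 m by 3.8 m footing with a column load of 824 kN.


A = 1.3 * 3.8 = 4.94 m^2
q = P / A = 824 / 4.94
= 166.8016 kPa

166.8016 kPa


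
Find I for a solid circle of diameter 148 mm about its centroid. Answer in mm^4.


r = d / 2 = 148 / 2 = 74.0 mm
I = pi * r^4 / 4 = pi * 74.0^4 / 4
= 23551401.72 mm^4

23551401.72 mm^4


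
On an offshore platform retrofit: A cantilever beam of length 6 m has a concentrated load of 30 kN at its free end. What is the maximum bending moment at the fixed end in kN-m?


For a cantilever with a point load at the free end:
M_max = P * L = 30 * 6 = 180 kN-m

180 kN-m


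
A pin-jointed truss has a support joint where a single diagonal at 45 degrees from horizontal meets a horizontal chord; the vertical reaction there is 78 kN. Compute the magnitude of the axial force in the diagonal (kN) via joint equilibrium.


At the joint, only the diagonal has a vertical component, so vertical equilibrium gives:
F * sin(45) = 78
F = 78 / sin(45)
= 78 / 0.707107
= 110.31 kN

110.31 kN


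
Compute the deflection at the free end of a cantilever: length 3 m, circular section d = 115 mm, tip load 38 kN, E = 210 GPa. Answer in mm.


I = pi * d^4 / 64 = pi * 115^4 / 64 = 8585414.35 mm^4
L = 3000.0 mm, P = 38000.0 N, E = 210000.0 MPa
delta = P * L^3 / (3 * E * I)
= 38000.0 * 3000.0^3 / (3 * 210000.0 * 8585414.35)
= 189.6905 mm

189.6905 mm


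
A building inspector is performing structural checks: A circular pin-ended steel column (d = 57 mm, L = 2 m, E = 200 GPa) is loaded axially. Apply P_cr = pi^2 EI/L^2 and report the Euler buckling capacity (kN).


I = pi * d^4 / 64 = 518166.49 mm^4
L = 2000.0 mm
P_cr = pi^2 * E * I / L^2
= 9.8696 * 200000.0 * 518166.49 / 2000.0^2
= 255704.91 N = 255.7049 kN

255.7049 kN


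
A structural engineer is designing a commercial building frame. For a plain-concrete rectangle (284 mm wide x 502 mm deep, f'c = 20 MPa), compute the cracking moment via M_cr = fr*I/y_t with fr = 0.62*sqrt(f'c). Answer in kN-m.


fr = 0.62 * sqrt(20) = 0.62 * 4.4721 = 2.7727 MPa
I = 284 * 502^3 / 12 = 2993975522.67 mm^4
y_t = 251.0 mm
M_cr = fr * I / y_t = 2.7727 * 2993975522.67 / 251.0 N-mm
= 33.0736 kN-m

33.0736 kN-m


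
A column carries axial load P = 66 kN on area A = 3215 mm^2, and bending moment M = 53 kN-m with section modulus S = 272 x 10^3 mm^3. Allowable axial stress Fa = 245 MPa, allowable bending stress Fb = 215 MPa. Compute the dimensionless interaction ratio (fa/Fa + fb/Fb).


f_a = P / A = 66000.0 / 3215 = 20.5288 MPa
f_b = M / S = 53000000.0 / 272000.0 = 194.8529 MPa
Ratio = f_a / Fa + f_b / Fb
= 20.5288 / 245 + 194.8529 / 215
= 0.9901 (dimensionless)

0.9901 (dimensionless)


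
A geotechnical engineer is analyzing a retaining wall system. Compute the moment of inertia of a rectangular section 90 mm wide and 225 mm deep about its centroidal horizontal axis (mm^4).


I = b * h^3 / 12
= 90 * 225^3 / 12
= 90 * 11390625 / 12
= 85429687.5 mm^4

85429687.5 mm^4


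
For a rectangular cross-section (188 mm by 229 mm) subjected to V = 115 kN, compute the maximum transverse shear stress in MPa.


A = b * h = 188 * 229 = 43052 mm^2
V = 115 kN = 115000.0 N
tau_max = 1.5 * V / A = 1.5 * 115000.0 / 43052
= 4.0068 MPa

4.0068 MPa


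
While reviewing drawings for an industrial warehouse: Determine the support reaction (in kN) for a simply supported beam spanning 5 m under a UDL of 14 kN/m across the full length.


Total load = w * L = 14 * 5 = 70 kN
By symmetry, each reaction R = total / 2 = 70 / 2 = 35.0 kN

35.0 kN


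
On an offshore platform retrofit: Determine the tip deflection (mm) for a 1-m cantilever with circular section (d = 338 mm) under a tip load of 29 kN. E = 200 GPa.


I = pi * d^4 / 64 = pi * 338^4 / 64 = 640673410.1 mm^4
L = 1000.0 mm, P = 29000.0 N, E = 200000.0 MPa
delta = P * L^3 / (3 * E * I)
= 29000.0 * 1000.0^3 / (3 * 200000.0 * 640673410.1)
= 0.0754 mm

0.0754 mm


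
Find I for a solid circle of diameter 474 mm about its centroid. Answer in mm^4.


r = d / 2 = 474 / 2 = 237.0 mm
I = pi * r^4 / 4 = pi * 237.0^4 / 4
= 2477897088.61 mm^4

2477897088.61 mm^4


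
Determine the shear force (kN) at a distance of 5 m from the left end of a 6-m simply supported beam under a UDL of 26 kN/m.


R_A = w * L / 2 = 26 * 6 / 2 = 78.0 kN
V(x) = R_A - w * x = 78.0 - 26 * 5
= -52.0 kN

-52.0 kN


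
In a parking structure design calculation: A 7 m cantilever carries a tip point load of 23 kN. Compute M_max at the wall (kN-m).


For a cantilever with a point load at the free end:
M_max = P * L = 23 * 7 = 161 kN-m

161 kN-m


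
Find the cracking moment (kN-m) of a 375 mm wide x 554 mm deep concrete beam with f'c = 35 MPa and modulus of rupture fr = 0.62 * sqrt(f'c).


fr = 0.62 * sqrt(35) = 0.62 * 5.9161 = 3.668 MPa
I = 375 * 554^3 / 12 = 5313483250.0 mm^4
y_t = 277.0 mm
M_cr = fr * I / y_t = 3.668 * 5313483250.0 / 277.0 N-mm
= 70.3599 kN-m

70.3599 kN-m


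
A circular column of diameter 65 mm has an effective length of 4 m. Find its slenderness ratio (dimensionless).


Radius of gyration r = d / 4 = 65 / 4 = 16.25 mm
L_eff = 4000.0 mm
Slenderness ratio = L / r = 4000.0 / 16.25 = 246.15 (dimensionless)

246.15 (dimensionless)


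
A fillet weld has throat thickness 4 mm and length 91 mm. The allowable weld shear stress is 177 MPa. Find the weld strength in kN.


Strength = throat * length * allowable stress
= 4 * 91 * 177 N
= 64428 N
= 64.43 kN

64.43 kN


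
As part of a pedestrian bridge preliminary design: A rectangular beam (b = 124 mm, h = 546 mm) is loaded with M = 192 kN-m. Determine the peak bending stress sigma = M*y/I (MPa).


I = b * h^3 / 12 = 124 * 546^3 / 12 = 1681970472.0 mm^4
y = h / 2 = 546 / 2 = 273.0 mm
M = 192 kN-m = 192000000.0 N-mm
sigma = M * y / I = 192000000.0 * 273.0 / 1681970472.0
= 31.16 MPa

31.16 MPa


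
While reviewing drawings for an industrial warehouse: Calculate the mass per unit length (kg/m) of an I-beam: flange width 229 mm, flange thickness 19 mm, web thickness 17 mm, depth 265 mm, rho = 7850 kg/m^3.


A_flanges = 2 * 229 * 19 = 8702 mm^2
A_web = (265 - 2 * 19) * 17 = 3859 mm^2
A_total = 8702 + 3859 = 12561 mm^2 = 0.012561 m^2
Weight = rho * A = 7850 * 0.012561 = 98.6038 kg/m

98.6038 kg/m


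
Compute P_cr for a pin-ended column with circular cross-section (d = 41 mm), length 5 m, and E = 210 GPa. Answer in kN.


I = pi * d^4 / 64 = 138709.22 mm^4
L = 5000.0 mm
P_cr = pi^2 * E * I / L^2
= 9.8696 * 210000.0 * 138709.22 / 5000.0^2
= 11499.64 N = 11.4996 kN

11.4996 kN


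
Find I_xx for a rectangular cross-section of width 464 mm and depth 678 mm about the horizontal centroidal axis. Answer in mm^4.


I = b * h^3 / 12
= 464 * 678^3 / 12
= 464 * 311665752 / 12
= 12051075744.0 mm^4

12051075744.0 mm^4


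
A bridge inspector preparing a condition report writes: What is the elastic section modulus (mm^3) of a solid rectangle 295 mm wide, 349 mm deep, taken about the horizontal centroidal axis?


S = b * h^2 / 6
= 295 * 349^2 / 6
= 295 * 121801 / 6
= 5988549.17 mm^3

5988549.17 mm^3


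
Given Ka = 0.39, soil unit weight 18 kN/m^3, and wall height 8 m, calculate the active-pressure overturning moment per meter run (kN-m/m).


Pa = 0.5 * Ka * gamma * H^2
= 0.5 * 0.39 * 18 * 8^2
= 224.64 kN/m
Arm = H / 3 = 8 / 3 = 2.6667 m
Mo = Pa * arm = Pa * H / 3 = 224.64 * 8 / 3 = 599.04 kN-m/m

599.04 kN-m/m


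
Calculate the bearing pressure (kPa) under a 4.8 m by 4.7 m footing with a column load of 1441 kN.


A = 4.8 * 4.7 = 22.56 m^2
q = P / A = 1441 / 22.56
= 63.8741 kPa

63.8741 kPa


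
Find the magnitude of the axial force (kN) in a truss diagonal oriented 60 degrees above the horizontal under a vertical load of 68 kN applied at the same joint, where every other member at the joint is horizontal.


At the joint, only the diagonal has a vertical component, so vertical equilibrium gives:
F * sin(60) = 68
F = 68 / sin(60)
= 68 / 0.866025
= 78.52 kN

78.52 kN


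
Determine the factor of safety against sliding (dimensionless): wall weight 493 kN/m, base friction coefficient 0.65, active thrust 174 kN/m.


Resisting force = mu * W = 0.65 * 493 = 320.45 kN/m
FOS = Resisting / Driving = 320.45 / 174
= 1.8417 (dimensionless)

1.8417 (dimensionless)


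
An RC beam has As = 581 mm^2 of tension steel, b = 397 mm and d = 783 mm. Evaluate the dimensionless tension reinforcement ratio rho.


rho = As / (b * d)
= 581 / (397 * 783)
= 581 / 310851
= 0.001869 (dimensionless)

0.001869 (dimensionless)


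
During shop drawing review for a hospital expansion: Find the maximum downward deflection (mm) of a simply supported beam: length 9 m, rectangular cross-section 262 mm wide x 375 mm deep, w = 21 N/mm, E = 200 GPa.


I = 262 * 375^3 / 12 = 1151367187.5 mm^4
L = 9000.0 mm, w = 21 N/mm, E = 200000.0 MPa
delta = 5 * w * L^4 / (384 * E * I)
= 5 * 21 * 9000.0^4 / (384 * 200000.0 * 1151367187.5)
= 7.7908 mm

7.7908 mm


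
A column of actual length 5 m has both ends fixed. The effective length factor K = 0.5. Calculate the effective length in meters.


L_eff = K * L
= 0.5 * 5
= 2.5 m

2.5 m


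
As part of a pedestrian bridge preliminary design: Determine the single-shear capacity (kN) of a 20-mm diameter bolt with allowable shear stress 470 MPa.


A = pi * d^2 / 4 = pi * 20^2 / 4 = 314.1593 mm^2
V = f_v * A / 1000 = 470 * 314.1593 / 1000
= 147.6549 kN

147.6549 kN


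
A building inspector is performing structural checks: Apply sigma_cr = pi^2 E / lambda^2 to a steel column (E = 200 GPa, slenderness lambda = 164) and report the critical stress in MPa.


sigma_cr = pi^2 * E / lambda^2
= 9.8696 * 200000.0 / 164^2
= 9.8696 * 200000.0 / 26896
= 73.3909 MPa

73.3909 MPa


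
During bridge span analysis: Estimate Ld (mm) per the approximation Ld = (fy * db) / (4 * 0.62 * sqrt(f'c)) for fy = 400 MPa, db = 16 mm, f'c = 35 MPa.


Ld = (fy * db) / (4 * 0.62 * sqrt(f'c))
= (400 * 16) / (4 * 0.62 * sqrt(35))
= 6400 / 14.6719
= 436.21 mm

436.21 mm


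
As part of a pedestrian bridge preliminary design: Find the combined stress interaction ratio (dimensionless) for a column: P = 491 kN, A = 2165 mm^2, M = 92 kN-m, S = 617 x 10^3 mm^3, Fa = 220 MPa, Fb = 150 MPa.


f_a = P / A = 491000.0 / 2165 = 226.7898 MPa
f_b = M / S = 92000000.0 / 617000.0 = 149.1086 MPa
Ratio = f_a / Fa + f_b / Fb
= 226.7898 / 220 + 149.1086 / 150
= 2.0249 (dimensionless)

2.0249 (dimensionless)


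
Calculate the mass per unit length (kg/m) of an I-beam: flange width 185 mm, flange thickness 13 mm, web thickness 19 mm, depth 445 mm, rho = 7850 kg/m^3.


A_flanges = 2 * 185 * 13 = 4810 mm^2
A_web = (445 - 2 * 13) * 19 = 7961 mm^2
A_total = 4810 + 7961 = 12771 mm^2 = 0.012771 m^2
Weight = rho * A = 7850 * 0.012771 = 100.2524 kg/m

100.2524 kg/m


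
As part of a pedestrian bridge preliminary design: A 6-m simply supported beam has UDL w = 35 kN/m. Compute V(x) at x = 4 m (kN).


R_A = w * L / 2 = 35 * 6 / 2 = 105.0 kN
V(x) = R_A - w * x = 105.0 - 35 * 4
= -35.0 kN

-35.0 kN


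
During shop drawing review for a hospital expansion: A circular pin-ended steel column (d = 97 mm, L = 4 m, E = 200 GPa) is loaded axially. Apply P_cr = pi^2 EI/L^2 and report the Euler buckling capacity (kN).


I = pi * d^4 / 64 = 4345670.92 mm^4
L = 4000.0 mm
P_cr = pi^2 * E * I / L^2
= 9.8696 * 200000.0 * 4345670.92 / 4000.0^2
= 536125.66 N = 536.1257 kN

536.1257 kN


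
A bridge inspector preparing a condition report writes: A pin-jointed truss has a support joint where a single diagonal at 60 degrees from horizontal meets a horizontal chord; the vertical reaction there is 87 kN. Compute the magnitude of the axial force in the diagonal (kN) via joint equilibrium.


At the joint, only the diagonal has a vertical component, so vertical equilibrium gives:
F * sin(60) = 87
F = 87 / sin(60)
= 87 / 0.866025
= 100.46 kN

100.46 kN


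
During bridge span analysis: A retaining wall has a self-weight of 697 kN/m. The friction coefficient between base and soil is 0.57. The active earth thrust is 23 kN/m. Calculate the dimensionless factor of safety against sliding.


Resisting force = mu * W = 0.57 * 697 = 397.29 kN/m
FOS = Resisting / Driving = 397.29 / 23
= 17.2735 (dimensionless)

17.2735 (dimensionless)


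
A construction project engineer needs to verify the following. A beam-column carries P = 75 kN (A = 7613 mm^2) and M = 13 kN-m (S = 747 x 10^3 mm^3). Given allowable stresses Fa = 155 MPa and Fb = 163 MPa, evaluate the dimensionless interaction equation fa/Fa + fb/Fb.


f_a = P / A = 75000.0 / 7613 = 9.8516 MPa
f_b = M / S = 13000000.0 / 747000.0 = 17.4029 MPa
Ratio = f_a / Fa + f_b / Fb
= 9.8516 / 155 + 17.4029 / 163
= 0.1703 (dimensionless)

0.1703 (dimensionless)


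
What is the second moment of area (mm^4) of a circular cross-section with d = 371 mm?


r = d / 2 = 371 / 2 = 185.5 mm
I = pi * r^4 / 4 = pi * 185.5^4 / 4
= 929962715.94 mm^4

929962715.94 mm^4


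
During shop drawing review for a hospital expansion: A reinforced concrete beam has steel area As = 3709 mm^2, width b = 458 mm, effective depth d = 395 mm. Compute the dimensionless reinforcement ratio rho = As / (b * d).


rho = As / (b * d)
= 3709 / (458 * 395)
= 3709 / 180910
= 0.020502 (dimensionless)

0.020502 (dimensionless)


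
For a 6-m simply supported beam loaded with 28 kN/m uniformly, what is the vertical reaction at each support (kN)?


Total load = w * L = 28 * 6 = 168 kN
By symmetry, each reaction R = total / 2 = 168 / 2 = 84.0 kN

84.0 kN


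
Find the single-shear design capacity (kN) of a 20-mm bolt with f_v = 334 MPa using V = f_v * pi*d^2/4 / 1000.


A = pi * d^2 / 4 = pi * 20^2 / 4 = 314.1593 mm^2
V = f_v * A / 1000 = 334 * 314.1593 / 1000
= 104.9292 kN

104.9292 kN


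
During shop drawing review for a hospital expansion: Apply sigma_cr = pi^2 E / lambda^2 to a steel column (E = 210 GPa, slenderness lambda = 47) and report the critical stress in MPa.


sigma_cr = pi^2 * E / lambda^2
= 9.8696 * 210000.0 / 47^2
= 9.8696 * 210000.0 / 2209
= 938.2603 MPa

938.2603 MPa


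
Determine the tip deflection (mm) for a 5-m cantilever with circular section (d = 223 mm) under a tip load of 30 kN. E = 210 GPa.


I = pi * d^4 / 64 = pi * 223^4 / 64 = 121391799.92 mm^4
L = 5000.0 mm, P = 30000.0 N, E = 210000.0 MPa
delta = P * L^3 / (3 * E * I)
= 30000.0 * 5000.0^3 / (3 * 210000.0 * 121391799.92)
= 49.0345 mm

49.0345 mm


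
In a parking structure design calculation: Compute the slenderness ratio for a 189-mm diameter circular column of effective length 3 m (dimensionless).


Radius of gyration r = d / 4 = 189 / 4 = 47.25 mm
L_eff = 3000.0 mm
Slenderness ratio = L / r = 3000.0 / 47.25 = 63.49 (dimensionless)

63.49 (dimensionless)


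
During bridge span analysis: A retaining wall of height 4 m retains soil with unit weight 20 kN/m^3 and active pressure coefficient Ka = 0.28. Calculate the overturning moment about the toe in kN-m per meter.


Pa = 0.5 * Ka * gamma * H^2
= 0.5 * 0.28 * 20 * 4^2
= 44.8 kN/m
Arm = H / 3 = 4 / 3 = 1.3333 m
Mo = Pa * arm = Pa * H / 3 = 44.8 * 4 / 3 = 59.7333 kN-m/m

59.7333 kN-m/m


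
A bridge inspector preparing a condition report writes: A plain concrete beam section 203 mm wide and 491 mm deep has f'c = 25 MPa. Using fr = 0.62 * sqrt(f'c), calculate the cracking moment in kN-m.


fr = 0.62 * sqrt(25) = 0.62 * 5.0 = 3.1 MPa
I = 203 * 491^3 / 12 = 2002438876.08 mm^4
y_t = 245.5 mm
M_cr = fr * I / y_t = 3.1 * 2002438876.08 / 245.5 N-mm
= 25.2854 kN-m

25.2854 kN-m


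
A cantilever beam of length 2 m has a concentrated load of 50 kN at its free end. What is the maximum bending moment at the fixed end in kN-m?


For a cantilever with a point load at the free end:
M_max = P * L = 50 * 2 = 100 kN-m

100 kN-m


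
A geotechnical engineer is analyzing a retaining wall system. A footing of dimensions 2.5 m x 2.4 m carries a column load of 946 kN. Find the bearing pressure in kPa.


A = 2.5 * 2.4 = 6.0 m^2
q = P / A = 946 / 6.0
= 157.6667 kPa

157.6667 kPa


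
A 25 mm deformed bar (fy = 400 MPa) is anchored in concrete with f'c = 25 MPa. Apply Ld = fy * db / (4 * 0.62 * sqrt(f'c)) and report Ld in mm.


Ld = (fy * db) / (4 * 0.62 * sqrt(f'c))
= (400 * 25) / (4 * 0.62 * sqrt(25))
= 10000 / 12.4
= 806.45 mm

806.45 mm


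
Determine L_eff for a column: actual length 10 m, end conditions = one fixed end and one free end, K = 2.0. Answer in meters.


L_eff = K * L
= 2.0 * 10
= 20.0 m

20.0 m


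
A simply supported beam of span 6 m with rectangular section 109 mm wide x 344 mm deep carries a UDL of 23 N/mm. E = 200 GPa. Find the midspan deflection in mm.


I = 109 * 344^3 / 12 = 369760554.67 mm^4
L = 6000.0 mm, w = 23 N/mm, E = 200000.0 MPa
delta = 5 * w * L^4 / (384 * E * I)
= 5 * 23 * 6000.0^4 / (384 * 200000.0 * 369760554.67)
= 5.2483 mm

5.2483 mm


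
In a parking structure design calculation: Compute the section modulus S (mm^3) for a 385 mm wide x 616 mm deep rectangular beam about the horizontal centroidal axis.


S = b * h^2 / 6
= 385 * 616^2 / 6
= 385 * 379456 / 6
= 24348426.67 mm^3

24348426.67 mm^3


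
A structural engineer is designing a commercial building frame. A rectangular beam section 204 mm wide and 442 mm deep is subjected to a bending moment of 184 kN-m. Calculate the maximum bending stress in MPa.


I = b * h^3 / 12 = 204 * 442^3 / 12 = 1467965096.0 mm^4
y = h / 2 = 442 / 2 = 221.0 mm
M = 184 kN-m = 184000000.0 N-mm
sigma = M * y / I = 184000000.0 * 221.0 / 1467965096.0
= 27.7 MPa

27.7 MPa


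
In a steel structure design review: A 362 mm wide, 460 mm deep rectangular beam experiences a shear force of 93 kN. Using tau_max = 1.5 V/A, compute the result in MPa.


A = b * h = 362 * 460 = 166520 mm^2
V = 93 kN = 93000.0 N
tau_max = 1.5 * V / A = 1.5 * 93000.0 / 166520
= 0.8377 MPa

0.8377 MPa
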